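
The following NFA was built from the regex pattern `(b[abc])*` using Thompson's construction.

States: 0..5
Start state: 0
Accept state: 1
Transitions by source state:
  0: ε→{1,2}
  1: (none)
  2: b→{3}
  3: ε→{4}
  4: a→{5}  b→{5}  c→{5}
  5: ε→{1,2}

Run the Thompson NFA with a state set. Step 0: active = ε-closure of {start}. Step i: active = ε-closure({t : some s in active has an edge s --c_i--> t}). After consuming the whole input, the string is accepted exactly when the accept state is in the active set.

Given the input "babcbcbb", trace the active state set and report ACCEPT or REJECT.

Answer: ACCEPT

Derivation:
S₀ = ε-closure({0}) = {0,1,2}
'b' @ 1: {3,4}
'a' @ 2: {1,2,5}  (accept∈set)
'b' @ 3: {3,4}
'c' @ 4: {1,2,5}  (accept∈set)
'b' @ 5: {3,4}
'c' @ 6: {1,2,5}  (accept∈set)
'b' @ 7: {3,4}
'b' @ 8: {1,2,5}  (accept∈set)
end set {1,2,5} — state 1 in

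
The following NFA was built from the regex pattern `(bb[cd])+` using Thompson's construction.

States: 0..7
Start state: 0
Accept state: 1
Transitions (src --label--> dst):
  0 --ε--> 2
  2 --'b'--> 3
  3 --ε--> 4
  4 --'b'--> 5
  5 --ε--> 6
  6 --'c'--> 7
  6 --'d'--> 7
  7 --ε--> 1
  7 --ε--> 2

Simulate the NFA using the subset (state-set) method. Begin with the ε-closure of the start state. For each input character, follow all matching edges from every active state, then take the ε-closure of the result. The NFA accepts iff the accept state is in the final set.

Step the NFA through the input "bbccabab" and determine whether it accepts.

initial (ε-close {0}): {0,2}
'b' @ 1: {3,4}
'b' @ 2: {5,6}
'c' @ 3: {1,2,7}  [accepting]
'c' @ 4: {}  — no active states
rest 'abab' ignored (set empty)
final: {}; accept 1 not in set

Answer: REJECT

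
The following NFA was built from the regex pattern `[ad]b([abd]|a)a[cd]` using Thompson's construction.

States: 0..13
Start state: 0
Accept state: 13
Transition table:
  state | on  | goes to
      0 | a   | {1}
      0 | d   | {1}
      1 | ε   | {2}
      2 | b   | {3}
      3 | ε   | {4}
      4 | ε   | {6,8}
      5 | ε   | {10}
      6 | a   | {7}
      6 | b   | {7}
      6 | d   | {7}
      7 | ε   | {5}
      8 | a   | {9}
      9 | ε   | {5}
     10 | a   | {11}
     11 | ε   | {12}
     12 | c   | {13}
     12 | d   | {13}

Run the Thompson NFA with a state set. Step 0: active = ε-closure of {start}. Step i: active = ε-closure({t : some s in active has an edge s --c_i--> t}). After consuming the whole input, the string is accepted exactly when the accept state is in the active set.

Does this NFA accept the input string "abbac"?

Answer: ACCEPT

Trace:
S₀ = ε-closure({0}) = {0}
'a' @ 1: {1,2}
'b' @ 2: {3,4,6,8}
'b' @ 3: {5,7,10}
'a' @ 4: {11,12}
'c' @ 5: {13}  ✓accept
after full input: {13}  (accept=13 in)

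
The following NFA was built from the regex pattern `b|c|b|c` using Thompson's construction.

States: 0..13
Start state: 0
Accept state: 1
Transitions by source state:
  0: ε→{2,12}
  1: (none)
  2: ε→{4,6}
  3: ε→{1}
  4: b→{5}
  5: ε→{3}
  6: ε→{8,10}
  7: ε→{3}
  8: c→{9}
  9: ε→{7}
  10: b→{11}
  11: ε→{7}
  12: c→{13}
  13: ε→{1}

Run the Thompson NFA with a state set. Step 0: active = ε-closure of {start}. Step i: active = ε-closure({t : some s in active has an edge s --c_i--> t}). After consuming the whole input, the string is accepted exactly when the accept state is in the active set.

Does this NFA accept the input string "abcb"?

Answer: REJECT

Steps:
start: ε-closure({0}) = {0,2,4,6,8,10,12}
'a' @ 1: {}  — dead — no transitions
rest 'bcb' ignored (set empty)
final: {}; accept 1 not in set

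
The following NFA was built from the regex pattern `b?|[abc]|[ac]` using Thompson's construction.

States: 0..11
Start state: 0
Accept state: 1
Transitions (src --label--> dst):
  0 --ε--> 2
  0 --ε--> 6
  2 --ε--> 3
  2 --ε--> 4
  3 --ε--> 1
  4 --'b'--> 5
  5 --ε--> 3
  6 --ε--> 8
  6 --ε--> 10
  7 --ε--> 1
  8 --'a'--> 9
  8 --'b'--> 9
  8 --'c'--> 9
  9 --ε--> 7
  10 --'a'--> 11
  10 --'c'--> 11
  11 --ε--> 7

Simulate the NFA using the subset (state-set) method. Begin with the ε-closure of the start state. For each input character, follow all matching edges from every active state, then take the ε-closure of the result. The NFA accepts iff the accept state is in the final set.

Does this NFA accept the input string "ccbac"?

S₀ = ε-closure({0}) = {0,1,2,3,4,6,8,10}
'c' @ 1: {1,7,9,11}  (accept∈set)
'c' @ 2: {}  — no active states
rest 'bac' ignored (set empty)
after full input: {}  (accept=1 not in)

Answer: REJECT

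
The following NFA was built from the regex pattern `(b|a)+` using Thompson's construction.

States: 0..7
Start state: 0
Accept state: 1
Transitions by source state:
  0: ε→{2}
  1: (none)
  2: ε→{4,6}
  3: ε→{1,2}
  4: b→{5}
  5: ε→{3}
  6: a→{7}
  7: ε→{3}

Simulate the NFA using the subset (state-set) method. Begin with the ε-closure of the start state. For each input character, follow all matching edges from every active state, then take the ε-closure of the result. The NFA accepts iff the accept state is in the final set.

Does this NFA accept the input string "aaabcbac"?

S₀ = ε-closure({0}) = {0,2,4,6}
'a' @ 1: {1,2,3,4,6,7}  (accept∈set)
'a' @ 2: {1,2,3,4,6,7}  (accept∈set)
'a' @ 3: {1,2,3,4,6,7}  (accept∈set)
'b' @ 4: {1,2,3,4,5,6}  (accept∈set)
'c' @ 5: {}  — dead — no transitions
rest 'bac' ignored (set empty)
final: {}; accept 1 not in set

Answer: REJECT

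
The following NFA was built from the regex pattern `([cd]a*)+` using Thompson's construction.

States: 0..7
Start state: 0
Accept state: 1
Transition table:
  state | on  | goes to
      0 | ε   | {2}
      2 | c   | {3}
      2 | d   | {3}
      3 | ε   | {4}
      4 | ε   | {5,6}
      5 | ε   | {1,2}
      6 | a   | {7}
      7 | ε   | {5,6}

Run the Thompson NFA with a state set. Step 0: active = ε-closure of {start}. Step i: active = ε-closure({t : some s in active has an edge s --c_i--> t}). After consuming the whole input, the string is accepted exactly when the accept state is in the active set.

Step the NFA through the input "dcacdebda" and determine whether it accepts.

start: ε-closure({0}) = {0,2}
'd' @ 1: {1,2,3,4,5,6}  [accepting]
'c' @ 2: {1,2,3,4,5,6}  [accepting]
'a' @ 3: {1,2,5,6,7}  [accepting]
'c' @ 4: {1,2,3,4,5,6}  [accepting]
'd' @ 5: {1,2,3,4,5,6}  [accepting]
'e' @ 6: {}  — state set empty
rest 'bda' ignored (set empty)
end set {} — state 1 not in

Answer: REJECT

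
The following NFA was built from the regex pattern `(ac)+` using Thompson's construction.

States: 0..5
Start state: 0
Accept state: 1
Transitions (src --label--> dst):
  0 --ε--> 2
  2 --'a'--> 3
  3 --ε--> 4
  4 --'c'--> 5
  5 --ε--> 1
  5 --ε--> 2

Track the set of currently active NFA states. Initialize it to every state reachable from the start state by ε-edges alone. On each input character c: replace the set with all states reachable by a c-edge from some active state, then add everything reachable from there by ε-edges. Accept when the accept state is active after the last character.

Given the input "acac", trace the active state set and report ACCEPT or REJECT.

Answer: ACCEPT

Derivation:
initial (ε-close {0}): {0,2}
'a' @ 1: {3,4}
'c' @ 2: {1,2,5}  ✓accept
'a' @ 3: {3,4}
'c' @ 4: {1,2,5}  ✓accept
final: {1,2,5}; accept 1 in set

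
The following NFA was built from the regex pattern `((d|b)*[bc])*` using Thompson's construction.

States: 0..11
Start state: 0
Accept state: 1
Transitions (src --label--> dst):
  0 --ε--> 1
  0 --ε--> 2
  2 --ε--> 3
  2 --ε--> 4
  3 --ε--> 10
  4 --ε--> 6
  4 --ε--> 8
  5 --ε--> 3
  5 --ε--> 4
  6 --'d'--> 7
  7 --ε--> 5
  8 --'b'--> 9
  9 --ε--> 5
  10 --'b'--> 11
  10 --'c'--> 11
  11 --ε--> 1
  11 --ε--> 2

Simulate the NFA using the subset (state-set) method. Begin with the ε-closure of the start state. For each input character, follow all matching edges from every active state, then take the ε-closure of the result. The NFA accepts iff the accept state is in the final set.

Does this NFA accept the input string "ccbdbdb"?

Answer: ACCEPT

Steps:
S₀ = ε-closure({0}) = {0,1,2,3,4,6,8,10}
'c' @ 1: {1,2,3,4,6,8,10,11}  [accepting]
'c' @ 2: {1,2,3,4,6,8,10,11}  [accepting]
'b' @ 3: {1,2,3,4,5,6,8,9,10,11}  [accepting]
'd' @ 4: {3,4,5,6,7,8,10}
'b' @ 5: {1,2,3,4,5,6,8,9,10,11}  [accepting]
'd' @ 6: {3,4,5,6,7,8,10}
'b' @ 7: {1,2,3,4,5,6,8,9,10,11}  [accepting]
final: {1,2,3,4,5,6,8,9,10,11}; accept 1 in set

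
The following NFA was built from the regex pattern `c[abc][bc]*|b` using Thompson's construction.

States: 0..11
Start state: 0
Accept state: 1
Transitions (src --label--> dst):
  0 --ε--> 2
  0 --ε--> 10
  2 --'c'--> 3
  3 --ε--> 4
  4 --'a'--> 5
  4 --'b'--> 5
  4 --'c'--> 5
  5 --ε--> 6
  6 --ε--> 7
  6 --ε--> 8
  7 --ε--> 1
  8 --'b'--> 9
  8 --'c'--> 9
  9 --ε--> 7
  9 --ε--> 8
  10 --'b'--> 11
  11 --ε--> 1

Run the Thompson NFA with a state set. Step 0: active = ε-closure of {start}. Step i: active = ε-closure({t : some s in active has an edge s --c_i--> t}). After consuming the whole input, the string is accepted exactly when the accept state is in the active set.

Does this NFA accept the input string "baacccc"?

Answer: REJECT

Trace:
start: ε-closure({0}) = {0,2,10}
'b' @ 1: {1,11}  [accepting]
'a' @ 2: {}  — state set empty
rest 'acccc' ignored (set empty)
end set {} — state 1 not in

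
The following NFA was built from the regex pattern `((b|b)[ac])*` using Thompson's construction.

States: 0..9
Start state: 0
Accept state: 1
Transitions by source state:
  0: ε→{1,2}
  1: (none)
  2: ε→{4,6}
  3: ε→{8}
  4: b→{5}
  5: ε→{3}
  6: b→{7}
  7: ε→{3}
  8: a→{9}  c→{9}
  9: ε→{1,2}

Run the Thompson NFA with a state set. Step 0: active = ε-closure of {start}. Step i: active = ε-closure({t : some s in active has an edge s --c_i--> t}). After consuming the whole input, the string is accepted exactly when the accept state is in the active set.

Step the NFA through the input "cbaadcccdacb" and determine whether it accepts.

Answer: REJECT

Trace:
S₀ = ε-closure({0}) = {0,1,2,4,6}
'c' @ 1: {}  — state set empty
rest 'baadcccdacb' ignored (set empty)
final: {}; accept 1 not in set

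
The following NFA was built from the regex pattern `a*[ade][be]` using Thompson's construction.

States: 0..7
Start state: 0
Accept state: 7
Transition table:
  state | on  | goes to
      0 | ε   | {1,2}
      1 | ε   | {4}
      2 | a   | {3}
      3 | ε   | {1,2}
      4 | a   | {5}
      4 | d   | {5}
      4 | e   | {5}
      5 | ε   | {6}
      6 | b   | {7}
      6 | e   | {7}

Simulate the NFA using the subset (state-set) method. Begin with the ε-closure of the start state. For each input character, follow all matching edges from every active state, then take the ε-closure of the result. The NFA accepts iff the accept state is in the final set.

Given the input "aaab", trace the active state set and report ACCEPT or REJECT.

Answer: ACCEPT

Trace:
S₀ = ε-closure({0}) = {0,1,2,4}
'a' @ 1: {1,2,3,4,5,6}
'a' @ 2: {1,2,3,4,5,6}
'a' @ 3: {1,2,3,4,5,6}
'b' @ 4: {7}  [accepting]
final: {7}; accept 7 in set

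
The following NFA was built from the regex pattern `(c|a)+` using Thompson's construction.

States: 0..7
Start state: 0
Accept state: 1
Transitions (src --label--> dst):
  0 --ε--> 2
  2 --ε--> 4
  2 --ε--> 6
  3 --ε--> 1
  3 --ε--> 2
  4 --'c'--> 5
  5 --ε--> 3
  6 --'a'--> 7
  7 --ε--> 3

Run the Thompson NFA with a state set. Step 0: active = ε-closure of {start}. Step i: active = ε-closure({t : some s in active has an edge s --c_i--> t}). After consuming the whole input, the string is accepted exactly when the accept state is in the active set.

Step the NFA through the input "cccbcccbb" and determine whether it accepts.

initial (ε-close {0}): {0,2,4,6}
'c' @ 1: {1,2,3,4,5,6}  ✓accept
'c' @ 2: {1,2,3,4,5,6}  ✓accept
'c' @ 3: {1,2,3,4,5,6}  ✓accept
'b' @ 4: {}  — no active states
rest 'cccbb' ignored (set empty)
final: {}; accept 1 not in set

Answer: REJECT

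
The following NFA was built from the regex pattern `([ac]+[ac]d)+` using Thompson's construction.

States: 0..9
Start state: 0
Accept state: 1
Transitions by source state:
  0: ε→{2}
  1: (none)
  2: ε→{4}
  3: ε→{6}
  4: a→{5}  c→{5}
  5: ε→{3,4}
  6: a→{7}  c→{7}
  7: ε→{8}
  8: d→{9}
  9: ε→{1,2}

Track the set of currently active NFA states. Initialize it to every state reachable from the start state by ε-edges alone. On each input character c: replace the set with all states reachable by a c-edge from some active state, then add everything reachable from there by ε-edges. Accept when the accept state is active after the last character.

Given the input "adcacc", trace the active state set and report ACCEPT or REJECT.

initial (ε-close {0}): {0,2,4}
'a' @ 1: {3,4,5,6}
'd' @ 2: {}  — state set empty
rest 'cacc' ignored (set empty)
end set {} — state 1 not in

Answer: REJECT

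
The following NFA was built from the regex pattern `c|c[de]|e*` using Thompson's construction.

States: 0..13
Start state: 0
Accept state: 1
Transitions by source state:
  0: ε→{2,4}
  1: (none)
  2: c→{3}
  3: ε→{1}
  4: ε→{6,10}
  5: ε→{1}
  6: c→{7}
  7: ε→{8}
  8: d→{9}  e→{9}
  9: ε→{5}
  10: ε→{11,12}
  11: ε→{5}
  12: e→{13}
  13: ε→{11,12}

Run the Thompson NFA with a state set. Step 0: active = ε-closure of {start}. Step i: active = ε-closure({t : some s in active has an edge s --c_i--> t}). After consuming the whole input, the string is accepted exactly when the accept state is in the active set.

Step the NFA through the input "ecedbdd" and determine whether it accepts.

Answer: REJECT

Trace:
S₀ = ε-closure({0}) = {0,1,2,4,5,6,10,11,12}
'e' @ 1: {1,5,11,12,13}  (accept∈set)
'c' @ 2: {}  — no active states
rest 'edbdd' ignored (set empty)
end set {} — state 1 not in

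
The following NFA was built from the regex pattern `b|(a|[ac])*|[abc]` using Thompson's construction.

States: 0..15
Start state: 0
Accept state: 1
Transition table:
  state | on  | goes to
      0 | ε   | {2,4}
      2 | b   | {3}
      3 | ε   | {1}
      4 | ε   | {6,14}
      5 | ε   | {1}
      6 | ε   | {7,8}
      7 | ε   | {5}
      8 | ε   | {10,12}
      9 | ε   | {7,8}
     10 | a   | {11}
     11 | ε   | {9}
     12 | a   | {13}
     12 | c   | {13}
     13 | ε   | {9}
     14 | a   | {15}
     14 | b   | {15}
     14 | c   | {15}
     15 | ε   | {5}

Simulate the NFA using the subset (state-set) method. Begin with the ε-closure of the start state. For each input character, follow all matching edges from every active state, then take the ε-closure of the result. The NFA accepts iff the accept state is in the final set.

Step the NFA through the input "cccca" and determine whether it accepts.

start: ε-closure({0}) = {0,1,2,4,5,6,7,8,10,12,14}
'c' @ 1: {1,5,7,8,9,10,12,13,15}  (accept∈set)
'c' @ 2: {1,5,7,8,9,10,12,13}  (accept∈set)
'c' @ 3: {1,5,7,8,9,10,12,13}  (accept∈set)
'c' @ 4: {1,5,7,8,9,10,12,13}  (accept∈set)
'a' @ 5: {1,5,7,8,9,10,11,12,13}  (accept∈set)
final: {1,5,7,8,9,10,11,12,13}; accept 1 in set

Answer: ACCEPT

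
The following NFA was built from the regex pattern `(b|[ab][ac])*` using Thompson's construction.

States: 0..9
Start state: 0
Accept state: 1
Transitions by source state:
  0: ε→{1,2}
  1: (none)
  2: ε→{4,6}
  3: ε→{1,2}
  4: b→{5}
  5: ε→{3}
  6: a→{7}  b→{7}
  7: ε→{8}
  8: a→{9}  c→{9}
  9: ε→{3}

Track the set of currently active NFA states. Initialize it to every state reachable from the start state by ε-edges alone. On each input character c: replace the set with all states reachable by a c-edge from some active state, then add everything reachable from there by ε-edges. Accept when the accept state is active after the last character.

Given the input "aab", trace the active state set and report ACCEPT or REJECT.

start: ε-closure({0}) = {0,1,2,4,6}
'a' @ 1: {7,8}
'a' @ 2: {1,2,3,4,6,9}  (accept∈set)
'b' @ 3: {1,2,3,4,5,6,7,8}  (accept∈set)
final: {1,2,3,4,5,6,7,8}; accept 1 in set

Answer: ACCEPT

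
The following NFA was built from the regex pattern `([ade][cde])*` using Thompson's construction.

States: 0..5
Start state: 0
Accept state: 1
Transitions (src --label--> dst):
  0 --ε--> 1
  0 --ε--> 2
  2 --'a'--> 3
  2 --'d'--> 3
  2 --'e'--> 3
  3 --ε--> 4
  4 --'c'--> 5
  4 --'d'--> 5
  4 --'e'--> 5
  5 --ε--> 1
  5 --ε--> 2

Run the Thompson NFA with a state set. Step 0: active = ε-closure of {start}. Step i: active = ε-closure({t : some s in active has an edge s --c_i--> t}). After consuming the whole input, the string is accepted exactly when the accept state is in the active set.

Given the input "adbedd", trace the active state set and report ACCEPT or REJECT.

initial (ε-close {0}): {0,1,2}
'a' @ 1: {3,4}
'd' @ 2: {1,2,5}  (accept∈set)
'b' @ 3: {}  — no active states
rest 'edd' ignored (set empty)
after full input: {}  (accept=1 not in)

Answer: REJECT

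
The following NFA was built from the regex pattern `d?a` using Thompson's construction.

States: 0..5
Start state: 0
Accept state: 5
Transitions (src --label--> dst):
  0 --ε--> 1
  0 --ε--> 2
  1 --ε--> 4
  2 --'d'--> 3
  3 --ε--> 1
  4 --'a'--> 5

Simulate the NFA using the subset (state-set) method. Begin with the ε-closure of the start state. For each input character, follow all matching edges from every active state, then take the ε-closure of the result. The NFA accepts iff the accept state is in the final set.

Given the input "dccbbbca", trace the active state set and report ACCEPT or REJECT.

Answer: REJECT

Steps:
start: ε-closure({0}) = {0,1,2,4}
'd' @ 1: {1,3,4}
'c' @ 2: {}  — state set empty
rest 'cbbbca' ignored (set empty)
after full input: {}  (accept=5 not in)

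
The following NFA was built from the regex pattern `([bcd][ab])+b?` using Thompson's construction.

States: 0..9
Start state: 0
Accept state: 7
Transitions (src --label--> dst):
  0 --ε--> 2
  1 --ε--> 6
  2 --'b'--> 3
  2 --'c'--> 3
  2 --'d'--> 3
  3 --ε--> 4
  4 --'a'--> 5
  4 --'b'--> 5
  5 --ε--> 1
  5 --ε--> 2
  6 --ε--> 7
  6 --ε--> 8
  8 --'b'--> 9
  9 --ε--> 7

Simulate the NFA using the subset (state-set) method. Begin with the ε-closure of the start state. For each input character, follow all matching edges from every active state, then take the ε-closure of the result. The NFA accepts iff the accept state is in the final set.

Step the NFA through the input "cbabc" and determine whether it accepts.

Answer: REJECT

Trace:
start: ε-closure({0}) = {0,2}
'c' @ 1: {3,4}
'b' @ 2: {1,2,5,6,7,8}  [accepting]
'a' @ 3: {}  — no active states
rest 'bc' ignored (set empty)
end set {} — state 7 not in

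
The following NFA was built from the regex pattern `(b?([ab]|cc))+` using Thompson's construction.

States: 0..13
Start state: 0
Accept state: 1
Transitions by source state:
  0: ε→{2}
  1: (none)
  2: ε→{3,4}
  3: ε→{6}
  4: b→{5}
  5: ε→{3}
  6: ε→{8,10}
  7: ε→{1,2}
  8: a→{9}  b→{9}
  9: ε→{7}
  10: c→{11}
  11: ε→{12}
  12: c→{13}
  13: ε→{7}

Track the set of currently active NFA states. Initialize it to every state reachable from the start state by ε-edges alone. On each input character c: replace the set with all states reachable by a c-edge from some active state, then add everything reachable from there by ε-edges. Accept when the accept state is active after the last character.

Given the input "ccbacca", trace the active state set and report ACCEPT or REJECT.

Answer: ACCEPT

Steps:
S₀ = ε-closure({0}) = {0,2,3,4,6,8,10}
'c' @ 1: {11,12}
'c' @ 2: {1,2,3,4,6,7,8,10,13}  ✓accept
'b' @ 3: {1,2,3,4,5,6,7,8,9,10}  ✓accept
'a' @ 4: {1,2,3,4,6,7,8,9,10}  ✓accept
'c' @ 5: {11,12}
'c' @ 6: {1,2,3,4,6,7,8,10,13}  ✓accept
'a' @ 7: {1,2,3,4,6,7,8,9,10}  ✓accept
final: {1,2,3,4,6,7,8,9,10}; accept 1 in set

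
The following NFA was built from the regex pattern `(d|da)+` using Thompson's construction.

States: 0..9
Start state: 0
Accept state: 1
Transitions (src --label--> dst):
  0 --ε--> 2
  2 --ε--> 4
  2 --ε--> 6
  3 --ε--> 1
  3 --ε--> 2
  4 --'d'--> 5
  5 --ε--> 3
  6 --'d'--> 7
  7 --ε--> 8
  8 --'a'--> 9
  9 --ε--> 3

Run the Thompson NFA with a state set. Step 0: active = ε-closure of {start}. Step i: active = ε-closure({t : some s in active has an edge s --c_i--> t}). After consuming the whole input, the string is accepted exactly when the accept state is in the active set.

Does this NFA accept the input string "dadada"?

Answer: ACCEPT

Steps:
initial (ε-close {0}): {0,2,4,6}
'd' @ 1: {1,2,3,4,5,6,7,8}  (accept∈set)
'a' @ 2: {1,2,3,4,6,9}  (accept∈set)
'd' @ 3: {1,2,3,4,5,6,7,8}  (accept∈set)
'a' @ 4: {1,2,3,4,6,9}  (accept∈set)
'd' @ 5: {1,2,3,4,5,6,7,8}  (accept∈set)
'a' @ 6: {1,2,3,4,6,9}  (accept∈set)
end set {1,2,3,4,6,9} — state 1 in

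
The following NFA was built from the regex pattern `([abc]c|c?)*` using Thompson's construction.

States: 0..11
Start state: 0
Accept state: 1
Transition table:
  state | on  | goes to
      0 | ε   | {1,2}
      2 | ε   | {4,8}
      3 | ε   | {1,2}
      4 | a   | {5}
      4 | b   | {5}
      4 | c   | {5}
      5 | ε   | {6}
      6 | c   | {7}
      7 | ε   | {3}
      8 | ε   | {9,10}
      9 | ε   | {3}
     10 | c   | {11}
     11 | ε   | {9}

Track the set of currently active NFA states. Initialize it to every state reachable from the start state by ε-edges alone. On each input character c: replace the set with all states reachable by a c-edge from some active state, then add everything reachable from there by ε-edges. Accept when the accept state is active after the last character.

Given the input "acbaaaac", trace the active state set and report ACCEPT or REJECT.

S₀ = ε-closure({0}) = {0,1,2,3,4,8,9,10}
'a' @ 1: {5,6}
'c' @ 2: {1,2,3,4,7,8,9,10}  [accepting]
'b' @ 3: {5,6}
'a' @ 4: {}  — dead — no transitions
rest 'aaac' ignored (set empty)
end set {} — state 1 not in

Answer: REJECT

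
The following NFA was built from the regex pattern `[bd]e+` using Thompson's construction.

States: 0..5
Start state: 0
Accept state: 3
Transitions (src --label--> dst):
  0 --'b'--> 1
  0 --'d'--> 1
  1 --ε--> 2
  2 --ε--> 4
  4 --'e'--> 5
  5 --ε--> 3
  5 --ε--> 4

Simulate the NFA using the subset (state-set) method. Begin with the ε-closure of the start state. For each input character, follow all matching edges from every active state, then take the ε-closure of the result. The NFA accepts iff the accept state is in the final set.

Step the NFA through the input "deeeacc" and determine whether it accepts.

Answer: REJECT

Trace:
initial (ε-close {0}): {0}
'd' @ 1: {1,2,4}
'e' @ 2: {3,4,5}  [accepting]
'e' @ 3: {3,4,5}  [accepting]
'e' @ 4: {3,4,5}  [accepting]
'a' @ 5: {}  — no active states
rest 'cc' ignored (set empty)
end set {} — state 3 not in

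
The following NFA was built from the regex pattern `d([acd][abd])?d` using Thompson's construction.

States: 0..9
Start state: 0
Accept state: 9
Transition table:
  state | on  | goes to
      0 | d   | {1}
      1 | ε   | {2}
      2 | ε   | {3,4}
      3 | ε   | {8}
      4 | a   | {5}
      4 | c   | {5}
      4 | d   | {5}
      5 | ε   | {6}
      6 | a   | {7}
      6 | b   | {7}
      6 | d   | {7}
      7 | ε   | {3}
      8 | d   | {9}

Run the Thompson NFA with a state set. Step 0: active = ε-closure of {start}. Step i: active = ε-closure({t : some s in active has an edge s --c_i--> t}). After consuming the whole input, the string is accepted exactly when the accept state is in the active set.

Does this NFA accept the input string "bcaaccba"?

S₀ = ε-closure({0}) = {0}
'b' @ 1: {}  — no active states
rest 'caaccba' ignored (set empty)
end set {} — state 9 not in

Answer: REJECT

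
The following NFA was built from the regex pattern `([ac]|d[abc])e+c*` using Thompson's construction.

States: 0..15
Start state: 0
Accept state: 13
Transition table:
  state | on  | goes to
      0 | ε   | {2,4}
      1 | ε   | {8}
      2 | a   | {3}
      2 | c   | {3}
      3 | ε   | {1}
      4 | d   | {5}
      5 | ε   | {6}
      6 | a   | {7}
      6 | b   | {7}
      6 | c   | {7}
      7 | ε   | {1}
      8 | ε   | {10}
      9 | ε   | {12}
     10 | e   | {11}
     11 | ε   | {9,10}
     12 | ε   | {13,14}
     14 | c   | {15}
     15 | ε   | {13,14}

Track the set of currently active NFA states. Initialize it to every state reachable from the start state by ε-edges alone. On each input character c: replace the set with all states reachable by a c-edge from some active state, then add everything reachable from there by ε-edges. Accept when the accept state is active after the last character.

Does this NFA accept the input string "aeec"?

Answer: ACCEPT

Trace:
initial (ε-close {0}): {0,2,4}
'a' @ 1: {1,3,8,10}
'e' @ 2: {9,10,11,12,13,14}  ✓accept
'e' @ 3: {9,10,11,12,13,14}  ✓accept
'c' @ 4: {13,14,15}  ✓accept
final: {13,14,15}; accept 13 in set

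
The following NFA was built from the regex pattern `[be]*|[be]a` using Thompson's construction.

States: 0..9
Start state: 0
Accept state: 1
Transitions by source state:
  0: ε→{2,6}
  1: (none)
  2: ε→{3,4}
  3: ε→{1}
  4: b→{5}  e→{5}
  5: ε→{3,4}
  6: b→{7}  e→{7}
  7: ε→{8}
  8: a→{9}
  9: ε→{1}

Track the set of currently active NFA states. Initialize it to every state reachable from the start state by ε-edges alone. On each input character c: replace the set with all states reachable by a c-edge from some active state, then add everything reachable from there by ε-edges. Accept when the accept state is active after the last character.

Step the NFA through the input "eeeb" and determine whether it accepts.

initial (ε-close {0}): {0,1,2,3,4,6}
'e' @ 1: {1,3,4,5,7,8}  ✓accept
'e' @ 2: {1,3,4,5}  ✓accept
'e' @ 3: {1,3,4,5}  ✓accept
'b' @ 4: {1,3,4,5}  ✓accept
after full input: {1,3,4,5}  (accept=1 in)

Answer: ACCEPT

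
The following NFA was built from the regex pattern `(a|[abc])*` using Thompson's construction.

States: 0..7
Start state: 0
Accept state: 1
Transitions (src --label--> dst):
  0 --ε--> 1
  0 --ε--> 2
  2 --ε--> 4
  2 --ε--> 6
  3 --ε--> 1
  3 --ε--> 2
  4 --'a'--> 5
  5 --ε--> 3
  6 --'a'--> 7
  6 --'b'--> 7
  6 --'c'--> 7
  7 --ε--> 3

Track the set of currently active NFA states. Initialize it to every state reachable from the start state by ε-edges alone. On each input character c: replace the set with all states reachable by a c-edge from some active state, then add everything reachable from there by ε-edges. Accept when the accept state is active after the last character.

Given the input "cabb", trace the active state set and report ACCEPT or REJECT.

start: ε-closure({0}) = {0,1,2,4,6}
'c' @ 1: {1,2,3,4,6,7}  (accept∈set)
'a' @ 2: {1,2,3,4,5,6,7}  (accept∈set)
'b' @ 3: {1,2,3,4,6,7}  (accept∈set)
'b' @ 4: {1,2,3,4,6,7}  (accept∈set)
end set {1,2,3,4,6,7} — state 1 in

Answer: ACCEPT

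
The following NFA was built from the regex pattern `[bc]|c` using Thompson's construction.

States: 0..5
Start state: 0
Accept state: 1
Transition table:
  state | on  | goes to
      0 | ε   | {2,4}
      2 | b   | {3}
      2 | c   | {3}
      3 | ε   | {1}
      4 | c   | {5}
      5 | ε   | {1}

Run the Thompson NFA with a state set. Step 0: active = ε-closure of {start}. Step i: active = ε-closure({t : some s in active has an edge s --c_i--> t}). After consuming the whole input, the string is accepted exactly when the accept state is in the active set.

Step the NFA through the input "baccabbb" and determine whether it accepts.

S₀ = ε-closure({0}) = {0,2,4}
'b' @ 1: {1,3}  [accepting]
'a' @ 2: {}  — no active states
rest 'ccabbb' ignored (set empty)
end set {} — state 1 not in

Answer: REJECT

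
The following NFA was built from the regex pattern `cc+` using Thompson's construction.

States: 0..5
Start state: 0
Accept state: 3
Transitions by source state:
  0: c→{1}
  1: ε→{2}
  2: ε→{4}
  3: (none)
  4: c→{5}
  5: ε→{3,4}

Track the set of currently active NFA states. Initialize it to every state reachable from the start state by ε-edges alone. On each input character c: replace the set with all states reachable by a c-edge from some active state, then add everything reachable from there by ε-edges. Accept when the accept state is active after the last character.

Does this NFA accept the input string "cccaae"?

Answer: REJECT

Steps:
initial (ε-close {0}): {0}
'c' @ 1: {1,2,4}
'c' @ 2: {3,4,5}  [accepting]
'c' @ 3: {3,4,5}  [accepting]
'a' @ 4: {}  — dead — no transitions
rest 'ae' ignored (set empty)
end set {} — state 3 not in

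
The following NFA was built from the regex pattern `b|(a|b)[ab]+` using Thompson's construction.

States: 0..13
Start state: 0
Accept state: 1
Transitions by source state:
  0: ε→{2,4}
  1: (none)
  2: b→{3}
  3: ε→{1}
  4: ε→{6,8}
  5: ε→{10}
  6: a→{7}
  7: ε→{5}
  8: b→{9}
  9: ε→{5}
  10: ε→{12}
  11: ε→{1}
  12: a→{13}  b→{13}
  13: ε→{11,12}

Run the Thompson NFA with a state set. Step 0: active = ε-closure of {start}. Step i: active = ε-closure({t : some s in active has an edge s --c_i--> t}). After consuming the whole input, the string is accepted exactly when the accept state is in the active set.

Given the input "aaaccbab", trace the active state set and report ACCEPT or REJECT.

initial (ε-close {0}): {0,2,4,6,8}
'a' @ 1: {5,7,10,12}
'a' @ 2: {1,11,12,13}  (accept∈set)
'a' @ 3: {1,11,12,13}  (accept∈set)
'c' @ 4: {}  — dead — no transitions
rest 'cbab' ignored (set empty)
final: {}; accept 1 not in set

Answer: REJECT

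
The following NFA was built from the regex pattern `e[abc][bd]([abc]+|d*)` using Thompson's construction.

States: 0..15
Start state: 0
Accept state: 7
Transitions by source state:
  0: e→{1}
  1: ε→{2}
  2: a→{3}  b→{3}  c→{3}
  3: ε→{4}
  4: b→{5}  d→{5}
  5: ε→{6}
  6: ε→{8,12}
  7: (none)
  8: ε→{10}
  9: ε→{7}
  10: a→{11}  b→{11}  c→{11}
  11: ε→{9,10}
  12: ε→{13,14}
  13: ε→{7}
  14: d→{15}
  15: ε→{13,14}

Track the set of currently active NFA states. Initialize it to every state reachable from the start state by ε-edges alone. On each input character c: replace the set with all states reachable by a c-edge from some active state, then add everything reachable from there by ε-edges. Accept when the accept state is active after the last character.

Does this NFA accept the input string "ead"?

Answer: ACCEPT

Trace:
initial (ε-close {0}): {0}
'e' @ 1: {1,2}
'a' @ 2: {3,4}
'd' @ 3: {5,6,7,8,10,12,13,14}  [accepting]
final: {5,6,7,8,10,12,13,14}; accept 7 in set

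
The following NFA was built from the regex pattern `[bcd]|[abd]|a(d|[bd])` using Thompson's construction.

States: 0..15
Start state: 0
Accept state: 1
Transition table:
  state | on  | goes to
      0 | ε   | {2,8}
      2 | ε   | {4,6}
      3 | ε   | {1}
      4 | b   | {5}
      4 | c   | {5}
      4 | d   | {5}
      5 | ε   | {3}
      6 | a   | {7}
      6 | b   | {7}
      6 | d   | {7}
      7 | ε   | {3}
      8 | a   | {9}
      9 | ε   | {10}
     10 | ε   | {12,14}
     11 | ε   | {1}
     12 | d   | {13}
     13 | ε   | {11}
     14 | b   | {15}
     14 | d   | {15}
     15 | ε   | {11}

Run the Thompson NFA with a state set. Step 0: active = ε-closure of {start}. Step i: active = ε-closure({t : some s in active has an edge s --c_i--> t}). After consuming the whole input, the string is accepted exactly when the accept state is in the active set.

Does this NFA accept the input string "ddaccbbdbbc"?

start: ε-closure({0}) = {0,2,4,6,8}
'd' @ 1: {1,3,5,7}  ✓accept
'd' @ 2: {}  — state set empty
rest 'accbbdbbc' ignored (set empty)
end set {} — state 1 not in

Answer: REJECT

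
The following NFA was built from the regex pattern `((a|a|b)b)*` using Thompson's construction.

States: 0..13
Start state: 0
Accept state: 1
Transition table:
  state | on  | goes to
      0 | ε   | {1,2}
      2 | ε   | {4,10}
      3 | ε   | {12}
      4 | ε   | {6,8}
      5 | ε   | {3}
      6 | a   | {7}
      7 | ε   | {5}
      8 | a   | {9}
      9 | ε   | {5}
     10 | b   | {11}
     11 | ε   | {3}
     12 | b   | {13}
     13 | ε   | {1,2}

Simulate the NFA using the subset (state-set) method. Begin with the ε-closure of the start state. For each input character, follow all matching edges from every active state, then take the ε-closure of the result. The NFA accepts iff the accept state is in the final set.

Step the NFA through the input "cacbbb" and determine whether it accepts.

S₀ = ε-closure({0}) = {0,1,2,4,6,8,10}
'c' @ 1: {}  — no active states
rest 'acbbb' ignored (set empty)
final: {}; accept 1 not in set

Answer: REJECT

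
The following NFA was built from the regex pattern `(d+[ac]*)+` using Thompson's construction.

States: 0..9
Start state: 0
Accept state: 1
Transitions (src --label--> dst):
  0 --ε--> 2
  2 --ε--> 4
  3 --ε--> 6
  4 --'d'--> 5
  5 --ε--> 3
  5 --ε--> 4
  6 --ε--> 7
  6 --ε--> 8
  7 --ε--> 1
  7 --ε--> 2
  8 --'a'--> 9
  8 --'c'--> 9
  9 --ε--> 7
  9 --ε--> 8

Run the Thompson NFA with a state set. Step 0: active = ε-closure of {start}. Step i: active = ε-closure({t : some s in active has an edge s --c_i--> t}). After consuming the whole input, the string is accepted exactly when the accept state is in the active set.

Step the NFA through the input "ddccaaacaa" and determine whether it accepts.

S₀ = ε-closure({0}) = {0,2,4}
'd' @ 1: {1,2,3,4,5,6,7,8}  (accept∈set)
'd' @ 2: {1,2,3,4,5,6,7,8}  (accept∈set)
'c' @ 3: {1,2,4,7,8,9}  (accept∈set)
'c' @ 4: {1,2,4,7,8,9}  (accept∈set)
'a' @ 5: {1,2,4,7,8,9}  (accept∈set)
'a' @ 6: {1,2,4,7,8,9}  (accept∈set)
'a' @ 7: {1,2,4,7,8,9}  (accept∈set)
'c' @ 8: {1,2,4,7,8,9}  (accept∈set)
'a' @ 9: {1,2,4,7,8,9}  (accept∈set)
'a' @ 10: {1,2,4,7,8,9}  (accept∈set)
end set {1,2,4,7,8,9} — state 1 in

Answer: ACCEPT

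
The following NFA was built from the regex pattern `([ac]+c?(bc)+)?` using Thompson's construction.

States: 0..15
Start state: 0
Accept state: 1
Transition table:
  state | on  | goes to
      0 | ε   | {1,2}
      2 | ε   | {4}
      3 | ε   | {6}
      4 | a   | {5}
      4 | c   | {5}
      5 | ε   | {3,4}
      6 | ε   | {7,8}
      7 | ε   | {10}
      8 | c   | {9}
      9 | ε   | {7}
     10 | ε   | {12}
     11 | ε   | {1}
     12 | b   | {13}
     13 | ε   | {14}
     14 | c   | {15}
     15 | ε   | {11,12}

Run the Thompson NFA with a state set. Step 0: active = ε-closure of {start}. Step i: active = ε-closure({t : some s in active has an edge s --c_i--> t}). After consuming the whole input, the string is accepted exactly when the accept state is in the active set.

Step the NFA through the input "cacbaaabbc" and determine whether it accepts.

Answer: REJECT

Trace:
start: ε-closure({0}) = {0,1,2,4}
'c' @ 1: {3,4,5,6,7,8,10,12}
'a' @ 2: {3,4,5,6,7,8,10,12}
'c' @ 3: {3,4,5,6,7,8,9,10,12}
'b' @ 4: {13,14}
'a' @ 5: {}  — state set empty
rest 'aabbc' ignored (set empty)
end set {} — state 1 not in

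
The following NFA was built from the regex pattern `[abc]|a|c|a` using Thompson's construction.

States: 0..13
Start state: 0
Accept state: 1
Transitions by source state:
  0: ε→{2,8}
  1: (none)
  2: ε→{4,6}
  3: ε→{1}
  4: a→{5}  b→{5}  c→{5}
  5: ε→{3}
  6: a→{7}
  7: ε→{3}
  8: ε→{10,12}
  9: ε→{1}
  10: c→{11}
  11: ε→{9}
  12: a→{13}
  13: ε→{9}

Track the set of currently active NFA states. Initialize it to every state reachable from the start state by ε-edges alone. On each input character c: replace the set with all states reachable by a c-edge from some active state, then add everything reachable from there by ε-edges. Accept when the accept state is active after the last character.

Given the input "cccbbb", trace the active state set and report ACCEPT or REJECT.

Answer: REJECT

Derivation:
S₀ = ε-closure({0}) = {0,2,4,6,8,10,12}
'c' @ 1: {1,3,5,9,11}  (accept∈set)
'c' @ 2: {}  — no active states
rest 'cbbb' ignored (set empty)
after full input: {}  (accept=1 not in)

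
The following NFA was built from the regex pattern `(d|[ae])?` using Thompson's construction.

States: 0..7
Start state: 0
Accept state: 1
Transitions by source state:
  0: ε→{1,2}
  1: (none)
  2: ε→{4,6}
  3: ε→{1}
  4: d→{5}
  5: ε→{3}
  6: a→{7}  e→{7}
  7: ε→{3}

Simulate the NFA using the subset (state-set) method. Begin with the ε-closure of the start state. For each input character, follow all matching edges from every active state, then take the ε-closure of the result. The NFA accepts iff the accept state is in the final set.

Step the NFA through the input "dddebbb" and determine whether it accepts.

initial (ε-close {0}): {0,1,2,4,6}
'd' @ 1: {1,3,5}  [accepting]
'd' @ 2: {}  — dead — no transitions
rest 'debbb' ignored (set empty)
end set {} — state 1 not in

Answer: REJECT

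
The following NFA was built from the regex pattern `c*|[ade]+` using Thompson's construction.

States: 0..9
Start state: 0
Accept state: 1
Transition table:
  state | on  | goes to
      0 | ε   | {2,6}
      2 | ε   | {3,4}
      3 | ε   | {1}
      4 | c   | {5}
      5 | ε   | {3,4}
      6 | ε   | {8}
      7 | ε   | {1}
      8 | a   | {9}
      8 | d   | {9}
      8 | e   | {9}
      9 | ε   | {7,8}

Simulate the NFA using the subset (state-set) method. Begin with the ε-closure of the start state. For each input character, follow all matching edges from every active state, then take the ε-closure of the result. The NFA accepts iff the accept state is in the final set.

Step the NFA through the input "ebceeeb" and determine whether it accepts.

start: ε-closure({0}) = {0,1,2,3,4,6,8}
'e' @ 1: {1,7,8,9}  (accept∈set)
'b' @ 2: {}  — no active states
rest 'ceeeb' ignored (set empty)
end set {} — state 1 not in

Answer: REJECT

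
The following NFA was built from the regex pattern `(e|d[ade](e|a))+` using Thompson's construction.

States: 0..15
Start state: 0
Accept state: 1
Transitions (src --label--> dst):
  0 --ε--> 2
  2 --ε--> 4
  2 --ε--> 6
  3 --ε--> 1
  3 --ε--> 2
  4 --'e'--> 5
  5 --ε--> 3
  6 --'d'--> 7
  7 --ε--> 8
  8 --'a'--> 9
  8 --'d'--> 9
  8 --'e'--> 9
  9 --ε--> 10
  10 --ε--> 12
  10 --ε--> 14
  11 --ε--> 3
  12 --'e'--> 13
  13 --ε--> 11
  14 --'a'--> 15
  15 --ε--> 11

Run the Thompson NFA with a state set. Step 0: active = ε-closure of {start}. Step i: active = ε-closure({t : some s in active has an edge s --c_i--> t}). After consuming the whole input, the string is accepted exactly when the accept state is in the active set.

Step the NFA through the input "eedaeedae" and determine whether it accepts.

Answer: ACCEPT

Steps:
S₀ = ε-closure({0}) = {0,2,4,6}
'e' @ 1: {1,2,3,4,5,6}  (accept∈set)
'e' @ 2: {1,2,3,4,5,6}  (accept∈set)
'd' @ 3: {7,8}
'a' @ 4: {9,10,12,14}
'e' @ 5: {1,2,3,4,6,11,13}  (accept∈set)
'e' @ 6: {1,2,3,4,5,6}  (accept∈set)
'd' @ 7: {7,8}
'a' @ 8: {9,10,12,14}
'e' @ 9: {1,2,3,4,6,11,13}  (accept∈set)
after full input: {1,2,3,4,6,11,13}  (accept=1 in)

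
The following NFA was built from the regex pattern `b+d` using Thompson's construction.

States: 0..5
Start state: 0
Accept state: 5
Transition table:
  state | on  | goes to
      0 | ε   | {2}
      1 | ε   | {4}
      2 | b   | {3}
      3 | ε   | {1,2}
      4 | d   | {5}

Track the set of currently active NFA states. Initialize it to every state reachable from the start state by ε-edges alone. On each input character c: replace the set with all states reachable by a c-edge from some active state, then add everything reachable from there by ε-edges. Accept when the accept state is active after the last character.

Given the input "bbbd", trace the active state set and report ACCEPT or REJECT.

initial (ε-close {0}): {0,2}
'b' @ 1: {1,2,3,4}
'b' @ 2: {1,2,3,4}
'b' @ 3: {1,2,3,4}
'd' @ 4: {5}  (accept∈set)
final: {5}; accept 5 in set

Answer: ACCEPT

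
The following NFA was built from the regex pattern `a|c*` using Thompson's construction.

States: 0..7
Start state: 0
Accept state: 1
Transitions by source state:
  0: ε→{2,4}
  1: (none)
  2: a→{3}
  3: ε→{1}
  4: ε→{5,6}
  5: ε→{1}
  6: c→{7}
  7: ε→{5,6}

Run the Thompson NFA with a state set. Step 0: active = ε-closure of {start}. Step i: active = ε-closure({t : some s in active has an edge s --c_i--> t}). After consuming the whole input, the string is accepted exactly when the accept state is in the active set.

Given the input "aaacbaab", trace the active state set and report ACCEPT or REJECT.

S₀ = ε-closure({0}) = {0,1,2,4,5,6}
'a' @ 1: {1,3}  [accepting]
'a' @ 2: {}  — dead — no transitions
rest 'acbaab' ignored (set empty)
after full input: {}  (accept=1 not in)

Answer: REJECT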